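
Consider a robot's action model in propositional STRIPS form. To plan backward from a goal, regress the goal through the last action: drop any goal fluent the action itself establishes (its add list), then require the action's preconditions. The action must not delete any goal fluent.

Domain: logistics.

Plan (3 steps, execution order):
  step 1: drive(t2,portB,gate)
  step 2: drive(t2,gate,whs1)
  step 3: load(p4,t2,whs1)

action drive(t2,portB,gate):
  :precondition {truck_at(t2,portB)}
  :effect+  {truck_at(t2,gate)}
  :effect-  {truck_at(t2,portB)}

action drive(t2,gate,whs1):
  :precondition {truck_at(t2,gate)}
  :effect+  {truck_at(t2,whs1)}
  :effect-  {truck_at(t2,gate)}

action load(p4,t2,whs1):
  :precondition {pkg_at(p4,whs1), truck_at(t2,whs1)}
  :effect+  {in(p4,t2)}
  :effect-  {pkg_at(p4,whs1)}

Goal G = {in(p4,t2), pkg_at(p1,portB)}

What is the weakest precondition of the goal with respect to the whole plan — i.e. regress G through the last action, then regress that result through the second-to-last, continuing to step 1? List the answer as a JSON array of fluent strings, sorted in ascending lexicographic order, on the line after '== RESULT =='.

Work backward from the goal:
  through step 3 (load(p4,t2,whs1)): drop {in(p4,t2)}, keep {pkg_at(p1,portB)}, require {pkg_at(p4,whs1), truck_at(t2,whs1)}
    → {pkg_at(p1,portB), pkg_at(p4,whs1), truck_at(t2,whs1)}
  through step 2 (drive(t2,gate,whs1)): drop {truck_at(t2,whs1)}, keep {pkg_at(p1,portB), pkg_at(p4,whs1)}, require {truck_at(t2,gate)}
    → {pkg_at(p1,portB), pkg_at(p4,whs1), truck_at(t2,gate)}
  through step 1 (drive(t2,portB,gate)): drop {truck_at(t2,gate)}, keep {pkg_at(p1,portB), pkg_at(p4,whs1)}, require {truck_at(t2,portB)}
    → {pkg_at(p1,portB), pkg_at(p4,whs1), truck_at(t2,portB)}

== RESULT ==
["pkg_at(p1,portB)", "pkg_at(p4,whs1)", "truck_at(t2,portB)"]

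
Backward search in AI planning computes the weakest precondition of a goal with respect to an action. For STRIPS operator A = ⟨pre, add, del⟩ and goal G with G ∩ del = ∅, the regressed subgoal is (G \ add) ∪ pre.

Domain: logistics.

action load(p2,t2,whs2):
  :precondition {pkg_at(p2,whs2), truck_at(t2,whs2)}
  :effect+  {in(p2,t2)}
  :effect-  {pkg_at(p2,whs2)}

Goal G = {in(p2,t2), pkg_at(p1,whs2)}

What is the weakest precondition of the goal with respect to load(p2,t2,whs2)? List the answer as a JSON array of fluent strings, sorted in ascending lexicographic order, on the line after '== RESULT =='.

Compute (G \ add) ∪ pre:
  G ∩ del = {}  (empty — regression defined)
  G \ add = {in(p2,t2), pkg_at(p1,whs2)} \ {in(p2,t2)} = {pkg_at(p1,whs2)}
  ∪ pre   = {pkg_at(p1,whs2)} ∪ {pkg_at(p2,whs2), truck_at(t2,whs2)}
          = {pkg_at(p1,whs2), pkg_at(p2,whs2), truck_at(t2,whs2)}

== RESULT ==
["pkg_at(p1,whs2)", "pkg_at(p2,whs2)", "truck_at(t2,whs2)"]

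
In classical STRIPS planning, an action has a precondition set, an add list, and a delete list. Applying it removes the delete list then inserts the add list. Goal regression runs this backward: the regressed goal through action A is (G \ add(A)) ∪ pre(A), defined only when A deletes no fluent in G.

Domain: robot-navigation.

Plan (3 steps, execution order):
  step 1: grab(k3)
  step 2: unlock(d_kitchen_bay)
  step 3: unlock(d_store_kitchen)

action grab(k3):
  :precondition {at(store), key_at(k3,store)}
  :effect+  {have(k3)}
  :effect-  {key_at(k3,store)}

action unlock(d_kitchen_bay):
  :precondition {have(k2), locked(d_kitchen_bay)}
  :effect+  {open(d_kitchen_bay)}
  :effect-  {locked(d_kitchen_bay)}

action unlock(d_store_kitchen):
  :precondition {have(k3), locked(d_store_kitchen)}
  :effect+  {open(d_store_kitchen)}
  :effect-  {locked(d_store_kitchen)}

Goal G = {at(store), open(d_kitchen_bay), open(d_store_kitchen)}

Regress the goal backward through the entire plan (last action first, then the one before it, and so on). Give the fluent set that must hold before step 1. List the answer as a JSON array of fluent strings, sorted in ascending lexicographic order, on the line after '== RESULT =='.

Regress step by step:
  through step 3 (unlock(d_store_kitchen)): drop {open(d_store_kitchen)}, keep {at(store), open(d_kitchen_bay)}, require {have(k3), locked(d_store_kitchen)}
    → {at(store), have(k3), locked(d_store_kitchen), open(d_kitchen_bay)}
  through step 2 (unlock(d_kitchen_bay)): drop {open(d_kitchen_bay)}, keep {at(store), have(k3), locked(d_store_kitchen)}, require {have(k2), locked(d_kitchen_bay)}
    → {at(store), have(k2), have(k3), locked(d_kitchen_bay), locked(d_store_kitchen)}
  through step 1 (grab(k3)): drop {have(k3)}, keep {at(store), have(k2), locked(d_kitchen_bay), locked(d_store_kitchen)}, require {at(store), key_at(k3,store)}
    → {at(store), have(k2), key_at(k3,store), locked(d_kitchen_bay), locked(d_store_kitchen)}

== RESULT ==
["at(store)", "have(k2)", "key_at(k3,store)", "locked(d_kitchen_bay)", "locked(d_store_kitchen)"]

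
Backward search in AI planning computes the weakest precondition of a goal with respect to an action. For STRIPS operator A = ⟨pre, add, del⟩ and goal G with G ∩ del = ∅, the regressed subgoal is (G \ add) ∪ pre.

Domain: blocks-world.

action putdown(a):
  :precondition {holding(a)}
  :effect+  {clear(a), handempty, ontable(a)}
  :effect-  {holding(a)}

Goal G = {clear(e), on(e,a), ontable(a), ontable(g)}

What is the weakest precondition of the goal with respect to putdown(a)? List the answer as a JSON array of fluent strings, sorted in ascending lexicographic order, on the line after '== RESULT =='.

Compute (G \ add) ∪ pre:
  G ∩ del = {}  (empty — regression defined)
  G \ add = {clear(e), on(e,a), ontable(a), ontable(g)} \ {clear(a), handempty, ontable(a)} = {clear(e), on(e,a), ontable(g)}
  ∪ pre   = {clear(e), on(e,a), ontable(g)} ∪ {holding(a)}
          = {clear(e), holding(a), on(e,a), ontable(g)}

== RESULT ==
["clear(e)", "holding(a)", "on(e,a)", "ontable(g)"]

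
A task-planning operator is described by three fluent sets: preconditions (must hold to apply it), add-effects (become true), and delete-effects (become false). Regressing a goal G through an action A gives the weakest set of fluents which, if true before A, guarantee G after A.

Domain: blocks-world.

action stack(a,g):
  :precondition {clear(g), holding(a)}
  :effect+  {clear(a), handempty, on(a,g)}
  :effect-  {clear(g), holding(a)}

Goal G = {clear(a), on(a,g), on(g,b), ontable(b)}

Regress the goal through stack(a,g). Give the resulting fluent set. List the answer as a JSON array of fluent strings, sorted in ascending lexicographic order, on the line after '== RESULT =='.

Compute (G \ add) ∪ pre:
  G ∩ del = {}  (empty — regression defined)
  G \ add = {clear(a), on(a,g), on(g,b), ontable(b)} \ {clear(a), handempty, on(a,g)} = {on(g,b), ontable(b)}
  ∪ pre   = {on(g,b), ontable(b)} ∪ {clear(g), holding(a)}
          = {clear(g), holding(a), on(g,b), ontable(b)}

== RESULT ==
["clear(g)", "holding(a)", "on(g,b)", "ontable(b)"]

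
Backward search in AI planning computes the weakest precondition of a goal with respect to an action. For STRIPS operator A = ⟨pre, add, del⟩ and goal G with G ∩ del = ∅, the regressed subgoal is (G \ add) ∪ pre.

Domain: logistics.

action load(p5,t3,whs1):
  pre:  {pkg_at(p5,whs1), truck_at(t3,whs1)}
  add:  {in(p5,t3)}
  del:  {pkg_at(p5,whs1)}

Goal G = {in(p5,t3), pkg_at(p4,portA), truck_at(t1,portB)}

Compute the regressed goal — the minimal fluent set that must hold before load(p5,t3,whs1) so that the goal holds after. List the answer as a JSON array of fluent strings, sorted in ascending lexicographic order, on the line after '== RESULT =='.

Regress:
  G ∩ del = {}  (empty — regression defined)
  G \ add = {in(p5,t3), pkg_at(p4,portA), truck_at(t1,portB)} \ {in(p5,t3)} = {pkg_at(p4,portA), truck_at(t1,portB)}
  ∪ pre   = {pkg_at(p4,portA), truck_at(t1,portB)} ∪ {pkg_at(p5,whs1), truck_at(t3,whs1)}
          = {pkg_at(p4,portA), pkg_at(p5,whs1), truck_at(t1,portB), truck_at(t3,whs1)}

== RESULT ==
["pkg_at(p4,portA)", "pkg_at(p5,whs1)", "truck_at(t1,portB)", "truck_at(t3,whs1)"]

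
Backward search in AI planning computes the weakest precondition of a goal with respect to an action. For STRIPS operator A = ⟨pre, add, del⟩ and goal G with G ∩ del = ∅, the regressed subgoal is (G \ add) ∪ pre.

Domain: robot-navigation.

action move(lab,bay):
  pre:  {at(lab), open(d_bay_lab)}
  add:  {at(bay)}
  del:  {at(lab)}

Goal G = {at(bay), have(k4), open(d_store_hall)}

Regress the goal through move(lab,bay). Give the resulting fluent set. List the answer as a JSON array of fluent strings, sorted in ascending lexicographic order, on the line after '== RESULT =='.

Regress:
  G ∩ del = {}  (empty — regression defined)
  G \ add = {at(bay), have(k4), open(d_store_hall)} \ {at(bay)} = {have(k4), open(d_store_hall)}
  ∪ pre   = {have(k4), open(d_store_hall)} ∪ {at(lab), open(d_bay_lab)}
          = {at(lab), have(k4), open(d_bay_lab), open(d_store_hall)}

== RESULT ==
["at(lab)", "have(k4)", "open(d_bay_lab)", "open(d_store_hall)"]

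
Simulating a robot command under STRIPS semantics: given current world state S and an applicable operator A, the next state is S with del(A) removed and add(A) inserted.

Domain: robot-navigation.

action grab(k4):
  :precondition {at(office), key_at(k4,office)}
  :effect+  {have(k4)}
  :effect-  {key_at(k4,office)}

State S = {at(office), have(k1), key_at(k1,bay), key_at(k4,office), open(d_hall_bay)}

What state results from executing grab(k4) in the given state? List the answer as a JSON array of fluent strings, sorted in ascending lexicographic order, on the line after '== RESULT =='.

Progress:
  pre ⊆ S: {at(office), key_at(k4,office)} ⊆ S  — applicable
  S \ del = {at(office), have(k1), key_at(k1,bay), open(d_hall_bay)}
  ∪ add   = {at(office), have(k1), have(k4), key_at(k1,bay), open(d_hall_bay)}

== RESULT ==
["at(office)", "have(k1)", "have(k4)", "key_at(k1,bay)", "open(d_hall_bay)"]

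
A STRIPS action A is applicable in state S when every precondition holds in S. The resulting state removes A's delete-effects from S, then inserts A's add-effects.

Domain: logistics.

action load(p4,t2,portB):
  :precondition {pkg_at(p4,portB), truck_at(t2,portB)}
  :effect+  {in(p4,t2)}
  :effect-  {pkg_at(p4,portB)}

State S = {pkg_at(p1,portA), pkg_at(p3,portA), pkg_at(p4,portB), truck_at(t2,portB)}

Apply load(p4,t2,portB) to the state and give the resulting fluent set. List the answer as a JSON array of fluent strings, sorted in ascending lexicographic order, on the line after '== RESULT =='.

Compute (S \ del) ∪ add:
  pre ⊆ S: {pkg_at(p4,portB), truck_at(t2,portB)} ⊆ S  — applicable
  S \ del = {pkg_at(p1,portA), pkg_at(p3,portA), truck_at(t2,portB)}
  ∪ add   = {in(p4,t2), pkg_at(p1,portA), pkg_at(p3,portA), truck_at(t2,portB)}

== RESULT ==
["in(p4,t2)", "pkg_at(p1,portA)", "pkg_at(p3,portA)", "truck_at(t2,portB)"]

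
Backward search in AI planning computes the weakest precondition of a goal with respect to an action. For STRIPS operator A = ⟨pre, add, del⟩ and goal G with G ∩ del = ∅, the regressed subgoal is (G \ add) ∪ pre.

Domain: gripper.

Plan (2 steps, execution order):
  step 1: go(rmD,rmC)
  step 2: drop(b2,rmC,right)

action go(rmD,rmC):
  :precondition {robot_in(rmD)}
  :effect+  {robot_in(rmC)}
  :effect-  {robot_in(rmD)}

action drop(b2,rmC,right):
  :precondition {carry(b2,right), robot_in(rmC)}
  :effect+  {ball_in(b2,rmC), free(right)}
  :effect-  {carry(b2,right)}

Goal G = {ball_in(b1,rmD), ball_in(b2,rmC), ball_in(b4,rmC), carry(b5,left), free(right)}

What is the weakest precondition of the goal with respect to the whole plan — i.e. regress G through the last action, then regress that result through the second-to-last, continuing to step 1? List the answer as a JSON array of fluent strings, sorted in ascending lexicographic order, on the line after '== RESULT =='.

Regress step by step:
  through step 2 (drop(b2,rmC,right)): drop {ball_in(b2,rmC), free(right)}, keep {ball_in(b1,rmD), ball_in(b4,rmC), carry(b5,left)}, require {carry(b2,right), robot_in(rmC)}
    → {ball_in(b1,rmD), ball_in(b4,rmC), carry(b2,right), carry(b5,left), robot_in(rmC)}
  through step 1 (go(rmD,rmC)): drop {robot_in(rmC)}, keep {ball_in(b1,rmD), ball_in(b4,rmC), carry(b2,right), carry(b5,left)}, require {robot_in(rmD)}
    → {ball_in(b1,rmD), ball_in(b4,rmC), carry(b2,right), carry(b5,left), robot_in(rmD)}

== RESULT ==
["ball_in(b1,rmD)", "ball_in(b4,rmC)", "carry(b2,right)", "carry(b5,left)", "robot_in(rmD)"]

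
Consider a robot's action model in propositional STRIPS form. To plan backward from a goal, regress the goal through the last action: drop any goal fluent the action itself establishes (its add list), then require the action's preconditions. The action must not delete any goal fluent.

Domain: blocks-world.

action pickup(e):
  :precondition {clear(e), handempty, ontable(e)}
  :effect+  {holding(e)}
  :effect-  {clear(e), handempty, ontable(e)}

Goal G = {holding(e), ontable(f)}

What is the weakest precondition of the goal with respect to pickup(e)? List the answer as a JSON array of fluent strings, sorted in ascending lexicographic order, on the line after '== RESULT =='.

Compute (G \ add) ∪ pre:
  G ∩ del = {}  (empty — regression defined)
  G \ add = {holding(e), ontable(f)} \ {holding(e)} = {ontable(f)}
  ∪ pre   = {ontable(f)} ∪ {clear(e), handempty, ontable(e)}
          = {clear(e), handempty, ontable(e), ontable(f)}

== RESULT ==
["clear(e)", "handempty", "ontable(e)", "ontable(f)"]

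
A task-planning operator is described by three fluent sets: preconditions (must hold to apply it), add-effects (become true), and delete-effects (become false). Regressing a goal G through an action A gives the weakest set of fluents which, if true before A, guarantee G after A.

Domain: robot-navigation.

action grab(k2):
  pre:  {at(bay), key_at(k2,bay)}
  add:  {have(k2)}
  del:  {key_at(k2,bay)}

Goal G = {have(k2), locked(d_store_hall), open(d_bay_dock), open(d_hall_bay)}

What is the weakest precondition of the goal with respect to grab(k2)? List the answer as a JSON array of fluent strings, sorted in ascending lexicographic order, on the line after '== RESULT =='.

Regress:
  G ∩ del = {}  (empty — regression defined)
  G \ add = {have(k2), locked(d_store_hall), open(d_bay_dock), open(d_hall_bay)} \ {have(k2)} = {locked(d_store_hall), open(d_bay_dock), open(d_hall_bay)}
  ∪ pre   = {locked(d_store_hall), open(d_bay_dock), open(d_hall_bay)} ∪ {at(bay), key_at(k2,bay)}
          = {at(bay), key_at(k2,bay), locked(d_store_hall), open(d_bay_dock), open(d_hall_bay)}

== RESULT ==
["at(bay)", "key_at(k2,bay)", "locked(d_store_hall)", "open(d_bay_dock)", "open(d_hall_bay)"]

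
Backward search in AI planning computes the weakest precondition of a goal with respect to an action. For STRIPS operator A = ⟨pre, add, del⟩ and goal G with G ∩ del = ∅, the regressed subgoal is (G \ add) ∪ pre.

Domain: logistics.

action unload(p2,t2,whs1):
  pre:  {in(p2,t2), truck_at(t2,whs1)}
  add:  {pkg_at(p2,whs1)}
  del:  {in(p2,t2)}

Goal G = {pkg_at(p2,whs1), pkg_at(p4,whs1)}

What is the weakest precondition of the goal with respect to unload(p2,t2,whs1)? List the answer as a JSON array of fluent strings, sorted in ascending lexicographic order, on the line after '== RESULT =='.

Compute (G \ add) ∪ pre:
  G ∩ del = {}  (empty — regression defined)
  G \ add = {pkg_at(p2,whs1), pkg_at(p4,whs1)} \ {pkg_at(p2,whs1)} = {pkg_at(p4,whs1)}
  ∪ pre   = {pkg_at(p4,whs1)} ∪ {in(p2,t2), truck_at(t2,whs1)}
          = {in(p2,t2), pkg_at(p4,whs1), truck_at(t2,whs1)}

== RESULT ==
["in(p2,t2)", "pkg_at(p4,whs1)", "truck_at(t2,whs1)"]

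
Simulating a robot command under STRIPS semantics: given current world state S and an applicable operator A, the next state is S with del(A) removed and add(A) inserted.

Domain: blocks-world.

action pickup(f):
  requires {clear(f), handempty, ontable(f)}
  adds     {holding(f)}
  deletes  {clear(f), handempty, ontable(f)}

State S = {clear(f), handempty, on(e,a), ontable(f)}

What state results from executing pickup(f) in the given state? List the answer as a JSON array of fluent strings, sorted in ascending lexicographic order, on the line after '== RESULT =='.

Compute (S \ del) ∪ add:
  pre ⊆ S: {clear(f), handempty, ontable(f)} ⊆ S  — applicable
  S \ del = {on(e,a)}
  ∪ add   = {holding(f), on(e,a)}

== RESULT ==
["holding(f)", "on(e,a)"]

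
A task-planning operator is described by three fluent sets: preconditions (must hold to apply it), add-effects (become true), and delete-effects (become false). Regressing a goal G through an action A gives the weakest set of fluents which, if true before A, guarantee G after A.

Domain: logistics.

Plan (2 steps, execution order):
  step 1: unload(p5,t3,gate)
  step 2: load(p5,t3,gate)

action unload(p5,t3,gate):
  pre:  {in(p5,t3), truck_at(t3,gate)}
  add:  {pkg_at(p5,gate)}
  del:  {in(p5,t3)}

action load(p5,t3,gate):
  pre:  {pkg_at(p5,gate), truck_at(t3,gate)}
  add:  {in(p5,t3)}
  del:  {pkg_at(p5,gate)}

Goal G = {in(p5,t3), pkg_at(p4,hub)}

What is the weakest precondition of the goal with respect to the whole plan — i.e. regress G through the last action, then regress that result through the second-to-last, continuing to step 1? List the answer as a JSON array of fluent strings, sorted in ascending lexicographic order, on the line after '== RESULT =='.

Regress step by step:
  through step 2 (load(p5,t3,gate)): drop {in(p5,t3)}, keep {pkg_at(p4,hub)}, require {pkg_at(p5,gate), truck_at(t3,gate)}
    → {pkg_at(p4,hub), pkg_at(p5,gate), truck_at(t3,gate)}
  through step 1 (unload(p5,t3,gate)): drop {pkg_at(p5,gate)}, keep {pkg_at(p4,hub), truck_at(t3,gate)}, require {in(p5,t3), truck_at(t3,gate)}
    → {in(p5,t3), pkg_at(p4,hub), truck_at(t3,gate)}

== RESULT ==
["in(p5,t3)", "pkg_at(p4,hub)", "truck_at(t3,gate)"]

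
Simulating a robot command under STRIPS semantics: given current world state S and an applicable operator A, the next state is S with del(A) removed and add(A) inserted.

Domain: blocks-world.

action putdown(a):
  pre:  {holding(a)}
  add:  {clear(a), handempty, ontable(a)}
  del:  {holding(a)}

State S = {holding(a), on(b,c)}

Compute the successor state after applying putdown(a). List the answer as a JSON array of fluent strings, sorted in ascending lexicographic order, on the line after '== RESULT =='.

Compute (S \ del) ∪ add:
  pre ⊆ S: {holding(a)} ⊆ S  — applicable
  S \ del = {on(b,c)}
  ∪ add   = {clear(a), handempty, on(b,c), ontable(a)}

== RESULT ==
["clear(a)", "handempty", "on(b,c)", "ontable(a)"]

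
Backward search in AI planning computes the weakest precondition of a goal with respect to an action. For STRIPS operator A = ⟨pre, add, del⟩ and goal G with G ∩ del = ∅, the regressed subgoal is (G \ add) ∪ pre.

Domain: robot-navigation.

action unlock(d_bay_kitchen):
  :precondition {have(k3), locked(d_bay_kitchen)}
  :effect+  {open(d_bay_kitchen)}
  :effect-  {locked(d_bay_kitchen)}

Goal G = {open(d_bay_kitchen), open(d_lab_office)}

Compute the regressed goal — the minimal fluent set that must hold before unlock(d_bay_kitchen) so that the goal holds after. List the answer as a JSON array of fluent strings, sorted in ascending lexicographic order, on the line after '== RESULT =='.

Compute (G \ add) ∪ pre:
  G ∩ del = {}  (empty — regression defined)
  G \ add = {open(d_bay_kitchen), open(d_lab_office)} \ {open(d_bay_kitchen)} = {open(d_lab_office)}
  ∪ pre   = {open(d_lab_office)} ∪ {have(k3), locked(d_bay_kitchen)}
          = {have(k3), locked(d_bay_kitchen), open(d_lab_office)}

== RESULT ==
["have(k3)", "locked(d_bay_kitchen)", "open(d_lab_office)"]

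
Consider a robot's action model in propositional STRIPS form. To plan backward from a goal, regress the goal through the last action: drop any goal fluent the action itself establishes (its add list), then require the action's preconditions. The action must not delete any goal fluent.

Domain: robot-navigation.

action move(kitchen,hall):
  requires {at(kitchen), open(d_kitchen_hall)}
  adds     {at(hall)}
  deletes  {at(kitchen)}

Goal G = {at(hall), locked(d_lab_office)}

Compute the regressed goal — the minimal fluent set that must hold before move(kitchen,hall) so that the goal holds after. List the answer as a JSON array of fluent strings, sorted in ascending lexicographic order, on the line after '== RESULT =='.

Regress:
  G ∩ del = {}  (empty — regression defined)
  G \ add = {at(hall), locked(d_lab_office)} \ {at(hall)} = {locked(d_lab_office)}
  ∪ pre   = {locked(d_lab_office)} ∪ {at(kitchen), open(d_kitchen_hall)}
          = {at(kitchen), locked(d_lab_office), open(d_kitchen_hall)}

== RESULT ==
["at(kitchen)", "locked(d_lab_office)", "open(d_kitchen_hall)"]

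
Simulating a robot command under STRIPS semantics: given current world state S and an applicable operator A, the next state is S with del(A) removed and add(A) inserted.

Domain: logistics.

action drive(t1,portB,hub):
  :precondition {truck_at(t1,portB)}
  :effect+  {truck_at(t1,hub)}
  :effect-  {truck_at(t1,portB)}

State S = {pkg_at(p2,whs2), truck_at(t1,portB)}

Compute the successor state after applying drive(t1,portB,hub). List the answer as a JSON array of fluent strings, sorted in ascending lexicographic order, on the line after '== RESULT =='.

Compute (S \ del) ∪ add:
  pre ⊆ S: {truck_at(t1,portB)} ⊆ S  — applicable
  S \ del = {pkg_at(p2,whs2)}
  ∪ add   = {pkg_at(p2,whs2), truck_at(t1,hub)}

== RESULT ==
["pkg_at(p2,whs2)", "truck_at(t1,hub)"]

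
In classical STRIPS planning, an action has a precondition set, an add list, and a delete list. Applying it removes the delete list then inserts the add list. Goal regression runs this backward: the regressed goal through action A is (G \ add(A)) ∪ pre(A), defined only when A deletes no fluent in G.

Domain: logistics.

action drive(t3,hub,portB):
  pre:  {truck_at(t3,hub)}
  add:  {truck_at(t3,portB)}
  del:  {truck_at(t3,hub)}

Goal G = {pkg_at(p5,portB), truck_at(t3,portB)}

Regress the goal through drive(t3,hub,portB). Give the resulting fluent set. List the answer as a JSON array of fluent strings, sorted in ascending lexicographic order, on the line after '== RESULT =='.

Regress:
  G ∩ del = {}  (empty — regression defined)
  G \ add = {pkg_at(p5,portB), truck_at(t3,portB)} \ {truck_at(t3,portB)} = {pkg_at(p5,portB)}
  ∪ pre   = {pkg_at(p5,portB)} ∪ {truck_at(t3,hub)}
          = {pkg_at(p5,portB), truck_at(t3,hub)}

== RESULT ==
["pkg_at(p5,portB)", "truck_at(t3,hub)"]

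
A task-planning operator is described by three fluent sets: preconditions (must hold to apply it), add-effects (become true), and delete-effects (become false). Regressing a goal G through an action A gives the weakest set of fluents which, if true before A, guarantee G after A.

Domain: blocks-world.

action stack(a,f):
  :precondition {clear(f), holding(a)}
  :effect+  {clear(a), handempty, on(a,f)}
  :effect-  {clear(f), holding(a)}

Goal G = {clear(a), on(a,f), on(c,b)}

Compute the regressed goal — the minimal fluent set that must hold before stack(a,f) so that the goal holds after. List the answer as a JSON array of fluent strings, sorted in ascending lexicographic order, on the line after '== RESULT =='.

Compute (G \ add) ∪ pre:
  G ∩ del = {}  (empty — regression defined)
  G \ add = {clear(a), on(a,f), on(c,b)} \ {clear(a), handempty, on(a,f)} = {on(c,b)}
  ∪ pre   = {on(c,b)} ∪ {clear(f), holding(a)}
          = {clear(f), holding(a), on(c,b)}

== RESULT ==
["clear(f)", "holding(a)", "on(c,b)"]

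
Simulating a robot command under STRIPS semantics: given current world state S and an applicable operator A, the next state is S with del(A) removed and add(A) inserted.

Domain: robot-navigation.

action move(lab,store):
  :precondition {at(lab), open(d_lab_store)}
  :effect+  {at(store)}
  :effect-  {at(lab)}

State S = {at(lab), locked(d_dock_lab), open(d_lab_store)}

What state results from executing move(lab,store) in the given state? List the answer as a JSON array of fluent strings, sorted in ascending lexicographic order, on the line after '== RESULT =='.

Progress:
  pre ⊆ S: {at(lab), open(d_lab_store)} ⊆ S  — applicable
  S \ del = {locked(d_dock_lab), open(d_lab_store)}
  ∪ add   = {at(store), locked(d_dock_lab), open(d_lab_store)}

== RESULT ==
["at(store)", "locked(d_dock_lab)", "open(d_lab_store)"]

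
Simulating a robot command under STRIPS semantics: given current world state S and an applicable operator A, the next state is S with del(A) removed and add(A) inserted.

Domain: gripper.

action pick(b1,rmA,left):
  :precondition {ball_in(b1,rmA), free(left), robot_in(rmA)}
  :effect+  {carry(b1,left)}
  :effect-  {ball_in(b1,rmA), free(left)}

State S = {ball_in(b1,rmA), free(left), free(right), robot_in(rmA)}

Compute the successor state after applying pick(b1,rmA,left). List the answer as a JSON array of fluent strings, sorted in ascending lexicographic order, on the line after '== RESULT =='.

Compute (S \ del) ∪ add:
  pre ⊆ S: {ball_in(b1,rmA), free(left), robot_in(rmA)} ⊆ S  — applicable
  S \ del = {free(right), robot_in(rmA)}
  ∪ add   = {carry(b1,left), free(right), robot_in(rmA)}

== RESULT ==
["carry(b1,left)", "free(right)", "robot_in(rmA)"]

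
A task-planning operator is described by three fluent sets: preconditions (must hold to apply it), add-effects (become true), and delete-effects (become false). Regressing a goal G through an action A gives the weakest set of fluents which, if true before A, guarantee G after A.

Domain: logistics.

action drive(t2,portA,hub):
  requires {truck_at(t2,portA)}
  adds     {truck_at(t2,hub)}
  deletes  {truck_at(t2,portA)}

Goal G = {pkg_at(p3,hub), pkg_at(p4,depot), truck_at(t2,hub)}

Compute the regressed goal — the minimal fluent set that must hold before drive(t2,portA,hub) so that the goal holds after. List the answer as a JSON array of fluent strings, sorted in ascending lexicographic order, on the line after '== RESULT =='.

Compute (G \ add) ∪ pre:
  G ∩ del = {}  (empty — regression defined)
  G \ add = {pkg_at(p3,hub), pkg_at(p4,depot), truck_at(t2,hub)} \ {truck_at(t2,hub)} = {pkg_at(p3,hub), pkg_at(p4,depot)}
  ∪ pre   = {pkg_at(p3,hub), pkg_at(p4,depot)} ∪ {truck_at(t2,portA)}
          = {pkg_at(p3,hub), pkg_at(p4,depot), truck_at(t2,portA)}

== RESULT ==
["pkg_at(p3,hub)", "pkg_at(p4,depot)", "truck_at(t2,portA)"]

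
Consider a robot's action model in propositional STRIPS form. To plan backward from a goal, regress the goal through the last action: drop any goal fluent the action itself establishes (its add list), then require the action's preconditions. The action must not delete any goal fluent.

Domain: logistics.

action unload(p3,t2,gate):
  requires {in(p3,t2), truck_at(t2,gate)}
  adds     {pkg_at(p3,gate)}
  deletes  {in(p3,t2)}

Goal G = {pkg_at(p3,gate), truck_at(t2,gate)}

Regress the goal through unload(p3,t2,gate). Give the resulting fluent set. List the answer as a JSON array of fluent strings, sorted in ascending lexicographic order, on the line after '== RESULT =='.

Compute (G \ add) ∪ pre:
  G ∩ del = {}  (empty — regression defined)
  G \ add = {pkg_at(p3,gate), truck_at(t2,gate)} \ {pkg_at(p3,gate)} = {truck_at(t2,gate)}
  ∪ pre   = {truck_at(t2,gate)} ∪ {in(p3,t2), truck_at(t2,gate)}
          = {in(p3,t2), truck_at(t2,gate)}

== RESULT ==
["in(p3,t2)", "truck_at(t2,gate)"]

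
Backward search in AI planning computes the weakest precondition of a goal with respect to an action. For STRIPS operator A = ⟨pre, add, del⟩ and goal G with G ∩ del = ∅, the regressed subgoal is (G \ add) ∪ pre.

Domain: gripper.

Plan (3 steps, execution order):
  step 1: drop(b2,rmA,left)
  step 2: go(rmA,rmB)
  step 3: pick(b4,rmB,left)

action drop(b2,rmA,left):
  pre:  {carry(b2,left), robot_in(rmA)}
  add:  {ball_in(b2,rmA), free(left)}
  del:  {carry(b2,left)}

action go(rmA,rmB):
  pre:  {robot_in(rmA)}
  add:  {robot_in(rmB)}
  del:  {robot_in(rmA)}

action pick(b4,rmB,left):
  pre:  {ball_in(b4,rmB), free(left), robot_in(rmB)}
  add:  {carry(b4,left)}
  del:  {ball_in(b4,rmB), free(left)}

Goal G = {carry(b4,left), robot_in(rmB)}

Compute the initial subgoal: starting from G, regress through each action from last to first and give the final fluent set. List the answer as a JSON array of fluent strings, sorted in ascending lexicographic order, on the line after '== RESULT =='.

Regress step by step:
  through step 3 (pick(b4,rmB,left)): drop {carry(b4,left)}, keep {robot_in(rmB)}, require {ball_in(b4,rmB), free(left), robot_in(rmB)}
    → {ball_in(b4,rmB), free(left), robot_in(rmB)}
  through step 2 (go(rmA,rmB)): drop {robot_in(rmB)}, keep {ball_in(b4,rmB), free(left)}, require {robot_in(rmA)}
    → {ball_in(b4,rmB), free(left), robot_in(rmA)}
  through step 1 (drop(b2,rmA,left)): drop {free(left)}, keep {ball_in(b4,rmB), robot_in(rmA)}, require {carry(b2,left), robot_in(rmA)}
    → {ball_in(b4,rmB), carry(b2,left), robot_in(rmA)}

== RESULT ==
["ball_in(b4,rmB)", "carry(b2,left)", "robot_in(rmA)"]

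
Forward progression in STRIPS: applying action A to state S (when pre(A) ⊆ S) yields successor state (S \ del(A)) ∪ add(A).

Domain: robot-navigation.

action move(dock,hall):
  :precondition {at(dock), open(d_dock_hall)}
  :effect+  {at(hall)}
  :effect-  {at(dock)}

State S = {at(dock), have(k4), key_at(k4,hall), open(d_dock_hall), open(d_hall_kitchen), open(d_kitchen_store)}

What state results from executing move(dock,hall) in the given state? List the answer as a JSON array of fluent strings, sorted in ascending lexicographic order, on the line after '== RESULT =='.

Progress:
  pre ⊆ S: {at(dock), open(d_dock_hall)} ⊆ S  — applicable
  S \ del = {have(k4), key_at(k4,hall), open(d_dock_hall), open(d_hall_kitchen), open(d_kitchen_store)}
  ∪ add   = {at(hall), have(k4), key_at(k4,hall), open(d_dock_hall), open(d_hall_kitchen), open(d_kitchen_store)}

== RESULT ==
["at(hall)", "have(k4)", "key_at(k4,hall)", "open(d_dock_hall)", "open(d_hall_kitchen)", "open(d_kitchen_store)"]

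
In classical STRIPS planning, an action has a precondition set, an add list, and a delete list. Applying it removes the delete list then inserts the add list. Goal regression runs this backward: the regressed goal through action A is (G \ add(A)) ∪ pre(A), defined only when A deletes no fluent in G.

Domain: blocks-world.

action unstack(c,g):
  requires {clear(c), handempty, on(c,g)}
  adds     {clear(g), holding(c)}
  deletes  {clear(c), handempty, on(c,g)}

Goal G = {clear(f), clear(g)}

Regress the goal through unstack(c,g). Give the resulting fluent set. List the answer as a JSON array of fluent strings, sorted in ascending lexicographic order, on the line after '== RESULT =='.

Regress:
  G ∩ del = {}  (empty — regression defined)
  G \ add = {clear(f), clear(g)} \ {clear(g), holding(c)} = {clear(f)}
  ∪ pre   = {clear(f)} ∪ {clear(c), handempty, on(c,g)}
          = {clear(c), clear(f), handempty, on(c,g)}

== RESULT ==
["clear(c)", "clear(f)", "handempty", "on(c,g)"]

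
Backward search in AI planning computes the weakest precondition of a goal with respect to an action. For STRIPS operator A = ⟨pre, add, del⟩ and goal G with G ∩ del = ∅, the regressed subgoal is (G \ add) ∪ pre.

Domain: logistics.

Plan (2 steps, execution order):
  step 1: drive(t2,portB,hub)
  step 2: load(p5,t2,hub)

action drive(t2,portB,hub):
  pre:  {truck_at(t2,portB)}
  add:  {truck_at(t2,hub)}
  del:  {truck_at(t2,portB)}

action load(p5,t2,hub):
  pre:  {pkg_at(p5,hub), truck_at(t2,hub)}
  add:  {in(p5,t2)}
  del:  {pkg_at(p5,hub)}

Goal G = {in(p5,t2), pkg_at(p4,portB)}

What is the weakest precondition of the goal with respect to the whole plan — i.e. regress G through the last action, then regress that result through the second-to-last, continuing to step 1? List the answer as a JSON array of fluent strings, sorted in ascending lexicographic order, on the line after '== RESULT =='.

Regress step by step:
  through step 2 (load(p5,t2,hub)): drop {in(p5,t2)}, keep {pkg_at(p4,portB)}, require {pkg_at(p5,hub), truck_at(t2,hub)}
    → {pkg_at(p4,portB), pkg_at(p5,hub), truck_at(t2,hub)}
  through step 1 (drive(t2,portB,hub)): drop {truck_at(t2,hub)}, keep {pkg_at(p4,portB), pkg_at(p5,hub)}, require {truck_at(t2,portB)}
    → {pkg_at(p4,portB), pkg_at(p5,hub), truck_at(t2,portB)}

== RESULT ==
["pkg_at(p4,portB)", "pkg_at(p5,hub)", "truck_at(t2,portB)"]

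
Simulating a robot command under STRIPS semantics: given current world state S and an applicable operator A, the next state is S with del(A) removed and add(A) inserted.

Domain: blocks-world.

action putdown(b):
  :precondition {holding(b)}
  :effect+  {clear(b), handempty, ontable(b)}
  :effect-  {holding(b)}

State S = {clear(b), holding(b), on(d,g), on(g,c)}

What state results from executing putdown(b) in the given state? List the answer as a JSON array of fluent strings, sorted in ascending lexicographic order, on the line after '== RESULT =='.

Progress:
  pre ⊆ S: {holding(b)} ⊆ S  — applicable
  S \ del = {clear(b), on(d,g), on(g,c)}
  ∪ add   = {clear(b), handempty, on(d,g), on(g,c), ontable(b)}

== RESULT ==
["clear(b)", "handempty", "on(d,g)", "on(g,c)", "ontable(b)"]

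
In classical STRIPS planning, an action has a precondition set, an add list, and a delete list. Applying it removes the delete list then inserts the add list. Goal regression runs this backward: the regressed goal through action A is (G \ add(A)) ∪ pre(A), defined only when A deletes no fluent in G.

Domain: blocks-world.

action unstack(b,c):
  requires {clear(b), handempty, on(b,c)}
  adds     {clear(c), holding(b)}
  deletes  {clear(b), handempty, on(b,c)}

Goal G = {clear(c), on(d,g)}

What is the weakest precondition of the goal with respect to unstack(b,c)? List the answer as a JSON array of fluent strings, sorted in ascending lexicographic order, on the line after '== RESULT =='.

Compute (G \ add) ∪ pre:
  G ∩ del = {}  (empty — regression defined)
  G \ add = {clear(c), on(d,g)} \ {clear(c), holding(b)} = {on(d,g)}
  ∪ pre   = {on(d,g)} ∪ {clear(b), handempty, on(b,c)}
          = {clear(b), handempty, on(b,c), on(d,g)}

== RESULT ==
["clear(b)", "handempty", "on(b,c)", "on(d,g)"]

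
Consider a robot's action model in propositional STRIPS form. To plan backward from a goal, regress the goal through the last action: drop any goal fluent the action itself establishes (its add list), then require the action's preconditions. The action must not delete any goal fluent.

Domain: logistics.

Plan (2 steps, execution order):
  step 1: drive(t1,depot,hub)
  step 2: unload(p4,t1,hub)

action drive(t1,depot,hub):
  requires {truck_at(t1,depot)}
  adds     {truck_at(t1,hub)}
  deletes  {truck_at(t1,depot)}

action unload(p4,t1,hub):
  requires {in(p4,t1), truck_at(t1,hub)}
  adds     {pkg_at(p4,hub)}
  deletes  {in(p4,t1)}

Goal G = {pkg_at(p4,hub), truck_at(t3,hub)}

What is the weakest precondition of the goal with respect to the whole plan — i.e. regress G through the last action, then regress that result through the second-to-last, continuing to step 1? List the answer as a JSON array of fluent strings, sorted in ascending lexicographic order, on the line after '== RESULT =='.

Work backward from the goal:
  through step 2 (unload(p4,t1,hub)): drop {pkg_at(p4,hub)}, keep {truck_at(t3,hub)}, require {in(p4,t1), truck_at(t1,hub)}
    → {in(p4,t1), truck_at(t1,hub), truck_at(t3,hub)}
  through step 1 (drive(t1,depot,hub)): drop {truck_at(t1,hub)}, keep {in(p4,t1), truck_at(t3,hub)}, require {truck_at(t1,depot)}
    → {in(p4,t1), truck_at(t1,depot), truck_at(t3,hub)}

== RESULT ==
["in(p4,t1)", "truck_at(t1,depot)", "truck_at(t3,hub)"]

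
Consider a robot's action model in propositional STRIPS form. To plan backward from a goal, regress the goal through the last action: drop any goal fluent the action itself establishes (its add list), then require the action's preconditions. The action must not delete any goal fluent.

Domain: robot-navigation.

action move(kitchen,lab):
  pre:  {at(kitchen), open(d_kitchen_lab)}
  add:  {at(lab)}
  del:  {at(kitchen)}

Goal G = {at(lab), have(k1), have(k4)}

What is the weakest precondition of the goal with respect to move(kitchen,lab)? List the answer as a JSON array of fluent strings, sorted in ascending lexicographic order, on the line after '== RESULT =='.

Compute (G \ add) ∪ pre:
  G ∩ del = {}  (empty — regression defined)
  G \ add = {at(lab), have(k1), have(k4)} \ {at(lab)} = {have(k1), have(k4)}
  ∪ pre   = {have(k1), have(k4)} ∪ {at(kitchen), open(d_kitchen_lab)}
          = {at(kitchen), have(k1), have(k4), open(d_kitchen_lab)}

== RESULT ==
["at(kitchen)", "have(k1)", "have(k4)", "open(d_kitchen_lab)"]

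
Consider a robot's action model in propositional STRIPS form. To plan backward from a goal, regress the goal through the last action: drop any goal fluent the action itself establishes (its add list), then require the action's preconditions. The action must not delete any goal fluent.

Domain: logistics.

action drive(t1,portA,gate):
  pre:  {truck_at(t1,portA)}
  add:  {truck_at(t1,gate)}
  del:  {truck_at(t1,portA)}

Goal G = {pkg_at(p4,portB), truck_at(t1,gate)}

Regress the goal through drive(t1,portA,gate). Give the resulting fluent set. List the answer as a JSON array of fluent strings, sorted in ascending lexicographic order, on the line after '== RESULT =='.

Compute (G \ add) ∪ pre:
  G ∩ del = {}  (empty — regression defined)
  G \ add = {pkg_at(p4,portB), truck_at(t1,gate)} \ {truck_at(t1,gate)} = {pkg_at(p4,portB)}
  ∪ pre   = {pkg_at(p4,portB)} ∪ {truck_at(t1,portA)}
          = {pkg_at(p4,portB), truck_at(t1,portA)}

== RESULT ==
["pkg_at(p4,portB)", "truck_at(t1,portA)"]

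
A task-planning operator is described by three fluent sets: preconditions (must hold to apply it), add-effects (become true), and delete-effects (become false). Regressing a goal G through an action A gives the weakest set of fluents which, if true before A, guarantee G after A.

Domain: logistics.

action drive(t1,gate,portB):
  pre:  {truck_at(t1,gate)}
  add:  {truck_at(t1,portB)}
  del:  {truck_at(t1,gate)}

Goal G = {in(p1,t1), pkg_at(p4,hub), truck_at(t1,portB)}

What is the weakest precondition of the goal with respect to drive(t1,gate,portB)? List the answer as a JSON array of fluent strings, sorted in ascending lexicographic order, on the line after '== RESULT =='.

Regress:
  G ∩ del = {}  (empty — regression defined)
  G \ add = {in(p1,t1), pkg_at(p4,hub), truck_at(t1,portB)} \ {truck_at(t1,portB)} = {in(p1,t1), pkg_at(p4,hub)}
  ∪ pre   = {in(p1,t1), pkg_at(p4,hub)} ∪ {truck_at(t1,gate)}
          = {in(p1,t1), pkg_at(p4,hub), truck_at(t1,gate)}

== RESULT ==
["in(p1,t1)", "pkg_at(p4,hub)", "truck_at(t1,gate)"]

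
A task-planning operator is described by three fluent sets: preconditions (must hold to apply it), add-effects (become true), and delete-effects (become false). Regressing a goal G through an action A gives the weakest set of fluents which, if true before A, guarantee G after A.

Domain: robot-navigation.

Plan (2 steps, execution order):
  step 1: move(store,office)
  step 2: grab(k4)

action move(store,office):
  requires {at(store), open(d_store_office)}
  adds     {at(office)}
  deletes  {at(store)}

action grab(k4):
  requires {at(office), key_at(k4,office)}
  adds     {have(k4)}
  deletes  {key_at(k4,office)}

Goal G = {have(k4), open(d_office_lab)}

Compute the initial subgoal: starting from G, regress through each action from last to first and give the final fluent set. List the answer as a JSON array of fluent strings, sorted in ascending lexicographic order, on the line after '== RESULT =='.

Regress step by step:
  through step 2 (grab(k4)): drop {have(k4)}, keep {open(d_office_lab)}, require {at(office), key_at(k4,office)}
    → {at(office), key_at(k4,office), open(d_office_lab)}
  through step 1 (move(store,office)): drop {at(office)}, keep {key_at(k4,office), open(d_office_lab)}, require {at(store), open(d_store_office)}
    → {at(store), key_at(k4,office), open(d_office_lab), open(d_store_office)}

== RESULT ==
["at(store)", "key_at(k4,office)", "open(d_office_lab)", "open(d_store_office)"]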